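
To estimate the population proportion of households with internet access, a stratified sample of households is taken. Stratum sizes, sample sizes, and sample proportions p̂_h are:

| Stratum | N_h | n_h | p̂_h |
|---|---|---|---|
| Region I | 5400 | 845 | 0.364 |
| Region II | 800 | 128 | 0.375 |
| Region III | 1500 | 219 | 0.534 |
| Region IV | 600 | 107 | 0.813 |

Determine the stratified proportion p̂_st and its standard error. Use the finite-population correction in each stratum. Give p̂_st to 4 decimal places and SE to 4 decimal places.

p̂_st ≈ 0.4282, SE ≈ 0.0123

N = 8300; stratum weights W_h = N_h/N.
p̂_st = Σ W_h p̂_h = (5400·0.364 + 800·0.375 + 1500·0.534 + 600·0.813)/8300 = 0.42824
V̂(p̂_st) = Σ W_h² (1 − n_h/N_h) p̂_h(1−p̂_h)/(n_h−1):
  stratum Region I: (5400/8300)²·(1 − 845/5400)·0.364·0.636/844 = 9.79359e-05
  stratum Region II: (800/8300)²·(1 − 128/800)·0.375·0.625/127 = 1.44016e-05
  stratum Region III: (1500/8300)²·(1 − 219/1500)·0.534·0.466/218 = 3.18387e-05
  stratum Region IV: (600/8300)²·(1 − 107/600)·0.813·0.187/106 = 6.15841e-06
V̂(p̂_st) = 0.000150335; SE = √V̂ = 0.0122611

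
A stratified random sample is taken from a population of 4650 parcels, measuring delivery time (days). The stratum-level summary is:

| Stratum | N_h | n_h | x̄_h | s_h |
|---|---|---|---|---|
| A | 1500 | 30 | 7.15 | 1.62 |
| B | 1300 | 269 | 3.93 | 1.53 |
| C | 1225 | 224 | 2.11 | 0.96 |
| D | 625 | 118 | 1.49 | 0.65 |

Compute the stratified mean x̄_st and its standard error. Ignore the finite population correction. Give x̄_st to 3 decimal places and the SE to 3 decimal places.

x̄_st = Σ W_h x̄_h = (1500·7.15 + 1300·3.93 + 1225·2.11 + 625·1.49)/4650 = 4.16129
V̂(x̄_st) = Σ W_h² s_h²/n_h, with W_h = N_h/N and N = 4650:
  stratum A: (1500/4650)²·1.62²/30 = 0.00910302
  stratum B: (1300/4650)²·1.53²/269 = 0.00068016
  stratum C: (1225/4650)²·0.96²/224 = 0.000285536
  stratum D: (625/4650)²·0.65²/118 = 6.46843e-05
V̂(x̄_st) = 0.0101334
SE(x̄_st) = √0.0101334 = 0.100665

x̄_st ≈ 4.161, SE ≈ 0.101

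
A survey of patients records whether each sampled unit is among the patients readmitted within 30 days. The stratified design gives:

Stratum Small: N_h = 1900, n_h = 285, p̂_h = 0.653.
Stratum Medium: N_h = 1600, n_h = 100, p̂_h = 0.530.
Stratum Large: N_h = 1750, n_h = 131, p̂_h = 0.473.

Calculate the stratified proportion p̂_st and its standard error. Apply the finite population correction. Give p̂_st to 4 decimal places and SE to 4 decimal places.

p̂_st ≈ 0.5555, SE ≈ 0.0225

N = 5250; stratum weights W_h = N_h/N.
p̂_st = Σ W_h p̂_h = (1900·0.653 + 1600·0.530 + 1750·0.473)/5250 = 0.55551
V̂(p̂_st) = Σ W_h² (1 − n_h/N_h) p̂_h(1−p̂_h)/(n_h−1):
  stratum Small: (1900/5250)²·(1 − 285/1900)·0.653·0.347/284 = 8.88243e-05
  stratum Medium: (1600/5250)²·(1 − 100/1600)·0.530·0.470/99 = 0.000219094
  stratum Large: (1750/5250)²·(1 − 131/1750)·0.473·0.527/130 = 0.000197104
V̂(p̂_st) = 0.000505022; SE = √V̂ = 0.0224727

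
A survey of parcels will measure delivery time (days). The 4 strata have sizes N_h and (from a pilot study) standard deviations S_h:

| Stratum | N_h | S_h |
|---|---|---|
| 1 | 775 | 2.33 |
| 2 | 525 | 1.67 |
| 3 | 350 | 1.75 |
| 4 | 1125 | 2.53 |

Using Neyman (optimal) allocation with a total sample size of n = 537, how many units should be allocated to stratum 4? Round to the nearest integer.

249

Neyman allocation: n_h = n · N_h S_h / Σ N_i S_i, with n = 537.
  stratum 1: N_h·S_h = 775·2.33 = 1805.75
  stratum 2: N_h·S_h = 525·1.67 = 876.75
  stratum 3: N_h·S_h = 350·1.75 = 612.50
  stratum 4: N_h·S_h = 1125·2.53 = 2846.25
Σ N_h S_h = 6141.25
n for stratum 4 = 537·2846.25/6141.25 = 248.880 → 249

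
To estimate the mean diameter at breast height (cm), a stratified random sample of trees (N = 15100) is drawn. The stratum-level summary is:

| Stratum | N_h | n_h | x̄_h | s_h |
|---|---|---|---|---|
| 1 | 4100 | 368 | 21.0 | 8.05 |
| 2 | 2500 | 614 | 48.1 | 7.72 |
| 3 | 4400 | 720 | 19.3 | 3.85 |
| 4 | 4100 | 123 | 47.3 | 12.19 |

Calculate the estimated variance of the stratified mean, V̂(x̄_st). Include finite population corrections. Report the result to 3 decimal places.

V̂(x̄_st) = Σ W_h² (1 − n_h/N_h) s_h²/n_h, with W_h = N_h/N and N = 15100:
  stratum 1: (4100/15100)²·(1 − 368/4100)·8.05²/368 = 0.0118172
  stratum 2: (2500/15100)²·(1 − 614/2500)·7.72²/614 = 0.00200722
  stratum 3: (4400/15100)²·(1 − 720/4400)·3.85²/720 = 0.00146196
  stratum 4: (4100/15100)²·(1 − 123/4100)·12.19²/123 = 0.0863948
V̂(x̄_st) = 0.101681

V̂(x̄_st) ≈ 0.102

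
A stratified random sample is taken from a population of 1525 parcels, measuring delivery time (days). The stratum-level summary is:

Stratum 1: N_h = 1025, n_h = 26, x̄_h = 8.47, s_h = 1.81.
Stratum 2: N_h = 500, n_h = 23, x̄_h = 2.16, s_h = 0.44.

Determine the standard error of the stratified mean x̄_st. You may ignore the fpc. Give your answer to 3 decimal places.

V̂(x̄_st) = Σ W_h² s_h²/n_h, with W_h = N_h/N and N = 1525:
  stratum 1: (1025/1525)²·1.81²/26 = 0.0569235
  stratum 2: (500/1525)²·0.44²/23 = 0.000904853
V̂(x̄_st) = 0.0578284
SE(x̄_st) = √0.0578284 = 0.240475

SE(x̄_st) ≈ 0.240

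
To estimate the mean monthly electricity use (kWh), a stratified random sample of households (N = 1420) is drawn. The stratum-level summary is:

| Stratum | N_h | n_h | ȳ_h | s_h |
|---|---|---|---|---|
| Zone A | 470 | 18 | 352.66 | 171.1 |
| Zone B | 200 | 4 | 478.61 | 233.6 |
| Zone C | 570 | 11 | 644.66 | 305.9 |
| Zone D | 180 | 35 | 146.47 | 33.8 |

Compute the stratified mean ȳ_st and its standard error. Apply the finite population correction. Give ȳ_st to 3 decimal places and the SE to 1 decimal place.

ȳ_st = Σ W_h ȳ_h = (470·352.66 + 200·478.61 + 570·644.66 + 180·146.47)/1420 = 461.47394
V̂(ȳ_st) = Σ W_h² (1 − n_h/N_h) s_h²/n_h, with W_h = N_h/N and N = 1420:
  stratum Zone A: (470/1420)²·(1 − 18/470)·171.1²/18 = 171.351
  stratum Zone B: (200/1420)²·(1 − 4/200)·233.6²/4 = 265.213
  stratum Zone C: (570/1420)²·(1 − 11/570)·305.9²/11 = 1344.24
  stratum Zone D: (180/1420)²·(1 − 35/180)·33.8²/35 = 0.422502
V̂(ȳ_st) = 1781.23
SE(ȳ_st) = √1781.23 = 42.2046

ȳ_st ≈ 461.474, SE ≈ 42.2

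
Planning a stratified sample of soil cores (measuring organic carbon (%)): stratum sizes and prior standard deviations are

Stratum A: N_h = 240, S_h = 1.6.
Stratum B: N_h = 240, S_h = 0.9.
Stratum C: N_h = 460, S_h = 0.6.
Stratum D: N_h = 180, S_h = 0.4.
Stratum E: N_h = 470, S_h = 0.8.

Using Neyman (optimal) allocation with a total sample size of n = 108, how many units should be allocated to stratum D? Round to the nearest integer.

Neyman allocation: n_h = n · N_h S_h / Σ N_i S_i, with n = 108.
  stratum A: N_h·S_h = 240·1.6 = 384.00
  stratum B: N_h·S_h = 240·0.9 = 216.00
  stratum C: N_h·S_h = 460·0.6 = 276.00
  stratum D: N_h·S_h = 180·0.4 = 72.00
  stratum E: N_h·S_h = 470·0.8 = 376.00
Σ N_h S_h = 1324.00
n for stratum D = 108·72.00/1324.00 = 5.873 → 6

6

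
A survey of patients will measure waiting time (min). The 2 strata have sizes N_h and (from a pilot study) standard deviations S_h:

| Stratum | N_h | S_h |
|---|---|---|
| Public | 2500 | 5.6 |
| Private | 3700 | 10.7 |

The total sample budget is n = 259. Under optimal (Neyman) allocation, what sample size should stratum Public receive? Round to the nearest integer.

68

Neyman allocation: n_h = n · N_h S_h / Σ N_i S_i, with n = 259.
  stratum Public: N_h·S_h = 2500·5.6 = 14000.00
  stratum Private: N_h·S_h = 3700·10.7 = 39590.00
Σ N_h S_h = 53590.00
n for stratum Public = 259·14000.00/53590.00 = 67.662 → 68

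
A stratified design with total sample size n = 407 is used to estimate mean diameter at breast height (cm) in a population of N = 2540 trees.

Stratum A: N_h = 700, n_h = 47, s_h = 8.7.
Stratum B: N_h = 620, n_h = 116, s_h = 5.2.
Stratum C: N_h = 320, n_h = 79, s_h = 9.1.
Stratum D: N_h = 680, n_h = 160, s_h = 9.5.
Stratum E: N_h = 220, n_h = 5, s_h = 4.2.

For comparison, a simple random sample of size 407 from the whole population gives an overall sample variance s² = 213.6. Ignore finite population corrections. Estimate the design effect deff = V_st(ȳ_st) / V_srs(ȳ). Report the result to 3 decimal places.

deff ≈ 0.419

V̂(ȳ_st) = Σ W_h² s_h²/n_h, with W_h = N_h/N and N = 2540:
  stratum A: (700/2540)²·8.7²/47 = 0.122312
  stratum B: (620/2540)²·5.2²/116 = 0.0138888
  stratum C: (320/2540)²·9.1²/79 = 0.0166375
  stratum D: (680/2540)²·9.5²/160 = 0.0404276
  stratum E: (220/2540)²·4.2²/5 = 0.0264671
V_st = 0.219733
V_srs = s²/n = 213.6/407 = 0.524816
deff = V_st / V_srs = 0.219733/0.524816 = 0.4187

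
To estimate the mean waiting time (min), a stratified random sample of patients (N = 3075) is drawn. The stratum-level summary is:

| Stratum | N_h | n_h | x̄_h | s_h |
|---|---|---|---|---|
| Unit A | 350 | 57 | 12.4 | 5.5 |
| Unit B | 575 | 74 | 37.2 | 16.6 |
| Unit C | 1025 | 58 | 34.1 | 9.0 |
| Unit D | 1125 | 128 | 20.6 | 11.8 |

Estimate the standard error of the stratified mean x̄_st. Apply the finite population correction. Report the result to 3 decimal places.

V̂(x̄_st) = Σ W_h² (1 − n_h/N_h) s_h²/n_h, with W_h = N_h/N and N = 3075:
  stratum Unit A: (350/3075)²·(1 − 57/350)·5.5²/57 = 0.00575567
  stratum Unit B: (575/3075)²·(1 − 74/575)·16.6²/74 = 0.113449
  stratum Unit C: (1025/3075)²·(1 − 58/1025)·9.0²/58 = 0.146392
  stratum Unit D: (1125/3075)²·(1 − 128/1125)·11.8²/128 = 0.129036
V̂(x̄_st) = 0.394633
SE(x̄_st) = √0.394633 = 0.628198

SE(x̄_st) ≈ 0.628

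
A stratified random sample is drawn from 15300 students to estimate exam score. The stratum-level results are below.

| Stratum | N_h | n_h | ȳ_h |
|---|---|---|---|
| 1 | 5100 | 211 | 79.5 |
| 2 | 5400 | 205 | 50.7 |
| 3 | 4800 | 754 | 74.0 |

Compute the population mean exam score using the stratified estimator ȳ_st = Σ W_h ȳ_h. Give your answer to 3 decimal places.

ȳ_st ≈ 67.610

N = Σ N_h = 15300. Stratum weights W_h = N_h/N.
ȳ_st = (5100·79.5 + 5400·50.7 + 4800·74.0) / 15300 = 67.60980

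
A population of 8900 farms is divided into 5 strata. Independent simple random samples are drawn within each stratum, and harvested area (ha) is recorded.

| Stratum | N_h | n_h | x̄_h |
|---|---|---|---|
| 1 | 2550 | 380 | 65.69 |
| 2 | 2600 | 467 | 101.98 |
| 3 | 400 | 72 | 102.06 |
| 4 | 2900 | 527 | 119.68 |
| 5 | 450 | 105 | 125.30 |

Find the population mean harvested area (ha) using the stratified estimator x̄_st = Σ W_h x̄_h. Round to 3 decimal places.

x̄_st ≈ 98.532

N = Σ N_h = 8900. Stratum weights W_h = N_h/N.
x̄_st = (2550·65.69 + 2600·101.98 + 400·102.06 + 2900·119.68 + 450·125.30) / 8900 = 98.53242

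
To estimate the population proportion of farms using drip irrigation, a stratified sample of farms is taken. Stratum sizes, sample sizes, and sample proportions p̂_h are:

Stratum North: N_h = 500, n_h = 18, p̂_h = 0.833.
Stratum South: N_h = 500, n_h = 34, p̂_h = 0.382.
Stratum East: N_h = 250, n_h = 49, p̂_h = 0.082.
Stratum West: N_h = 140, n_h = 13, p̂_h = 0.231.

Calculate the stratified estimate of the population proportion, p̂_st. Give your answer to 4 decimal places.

N = 1390; stratum weights W_h = N_h/N.
p̂_st = Σ W_h p̂_h = (500·0.833 + 500·0.382 + 250·0.082 + 140·0.231)/1390 = 0.47506

p̂_st ≈ 0.4751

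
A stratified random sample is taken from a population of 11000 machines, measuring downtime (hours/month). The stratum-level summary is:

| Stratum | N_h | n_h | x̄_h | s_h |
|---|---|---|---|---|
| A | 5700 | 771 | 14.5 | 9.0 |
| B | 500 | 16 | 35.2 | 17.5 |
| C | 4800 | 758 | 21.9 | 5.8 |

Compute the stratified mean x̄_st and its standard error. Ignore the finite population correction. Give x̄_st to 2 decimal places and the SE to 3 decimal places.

x̄_st ≈ 18.67, SE ≈ 0.276

x̄_st = Σ W_h x̄_h = (5700·14.5 + 500·35.2 + 4800·21.9)/11000 = 18.67000
V̂(x̄_st) = Σ W_h² s_h²/n_h, with W_h = N_h/N and N = 11000:
  stratum A: (5700/11000)²·9.0²/771 = 0.0282095
  stratum B: (500/11000)²·17.5²/16 = 0.0395467
  stratum C: (4800/11000)²·5.8²/758 = 0.00845053
V̂(x̄_st) = 0.0762067
SE(x̄_st) = √0.0762067 = 0.276056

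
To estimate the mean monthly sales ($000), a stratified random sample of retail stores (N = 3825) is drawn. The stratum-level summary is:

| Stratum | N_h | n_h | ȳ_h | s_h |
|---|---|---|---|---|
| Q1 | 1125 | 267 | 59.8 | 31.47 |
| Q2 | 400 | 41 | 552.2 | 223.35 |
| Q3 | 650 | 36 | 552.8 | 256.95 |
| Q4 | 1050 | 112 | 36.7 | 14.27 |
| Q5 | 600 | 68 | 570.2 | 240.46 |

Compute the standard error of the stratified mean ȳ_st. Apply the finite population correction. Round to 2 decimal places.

SE(ȳ_st) ≈ 8.99

V̂(ȳ_st) = Σ W_h² (1 − n_h/N_h) s_h²/n_h, with W_h = N_h/N and N = 3825:
  stratum Q1: (1125/3825)²·(1 − 267/1125)·31.47²/267 = 0.244714
  stratum Q2: (400/3825)²·(1 − 41/400)·223.35²/41 = 11.9421
  stratum Q3: (650/3825)²·(1 − 36/650)·256.95²/36 = 50.0281
  stratum Q4: (1050/3825)²·(1 − 112/1050)·14.27²/112 = 0.122394
  stratum Q5: (600/3825)²·(1 − 68/600)·240.46²/68 = 18.5514
V̂(ȳ_st) = 80.8886
SE(ȳ_st) = √80.8886 = 8.99381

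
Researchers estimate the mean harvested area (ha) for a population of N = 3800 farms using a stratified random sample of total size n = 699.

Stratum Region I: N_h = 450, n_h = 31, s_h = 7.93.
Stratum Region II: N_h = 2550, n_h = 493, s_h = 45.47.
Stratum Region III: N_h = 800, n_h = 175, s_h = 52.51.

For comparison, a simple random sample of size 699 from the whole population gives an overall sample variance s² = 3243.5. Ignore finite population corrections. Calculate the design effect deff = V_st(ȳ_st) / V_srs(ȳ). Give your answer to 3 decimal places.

V̂(ȳ_st) = Σ W_h² s_h²/n_h, with W_h = N_h/N and N = 3800:
  stratum Region I: (450/3800)²·7.93²/31 = 0.0284474
  stratum Region II: (2550/3800)²·45.47²/493 = 1.8885
  stratum Region III: (800/3800)²·52.51²/175 = 0.698327
V_st = 2.61527
V_srs = s²/n = 3243.5/699 = 4.6402
deff = V_st / V_srs = 2.61527/4.6402 = 0.5636

deff ≈ 0.564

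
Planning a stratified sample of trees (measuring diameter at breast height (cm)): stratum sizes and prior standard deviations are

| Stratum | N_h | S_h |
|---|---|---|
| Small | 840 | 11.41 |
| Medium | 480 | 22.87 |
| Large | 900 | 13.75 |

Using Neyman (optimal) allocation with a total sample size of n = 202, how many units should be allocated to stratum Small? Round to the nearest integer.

59

Neyman allocation: n_h = n · N_h S_h / Σ N_i S_i, with n = 202.
  stratum Small: N_h·S_h = 840·11.41 = 9584.40
  stratum Medium: N_h·S_h = 480·22.87 = 10977.60
  stratum Large: N_h·S_h = 900·13.75 = 12375.00
Σ N_h S_h = 32937.00
n for stratum Small = 202·9584.40/32937.00 = 58.780 → 59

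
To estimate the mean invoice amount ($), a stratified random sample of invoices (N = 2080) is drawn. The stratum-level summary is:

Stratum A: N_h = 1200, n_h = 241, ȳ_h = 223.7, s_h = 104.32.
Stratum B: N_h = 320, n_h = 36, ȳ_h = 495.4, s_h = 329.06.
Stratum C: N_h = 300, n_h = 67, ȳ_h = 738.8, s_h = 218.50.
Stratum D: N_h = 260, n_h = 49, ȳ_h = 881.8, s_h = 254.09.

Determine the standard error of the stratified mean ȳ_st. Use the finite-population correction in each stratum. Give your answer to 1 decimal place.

V̂(ȳ_st) = Σ W_h² (1 − n_h/N_h) s_h²/n_h, with W_h = N_h/N and N = 2080:
  stratum A: (1200/2080)²·(1 − 241/1200)·104.32²/241 = 12.0113
  stratum B: (320/2080)²·(1 − 36/320)·329.06²/36 = 63.1814
  stratum C: (300/2080)²·(1 − 67/300)·218.50²/67 = 11.5127
  stratum D: (260/2080)²·(1 − 49/260)·254.09²/49 = 16.7074
V̂(ȳ_st) = 103.413
SE(ȳ_st) = √103.413 = 10.1692

SE(ȳ_st) ≈ 10.2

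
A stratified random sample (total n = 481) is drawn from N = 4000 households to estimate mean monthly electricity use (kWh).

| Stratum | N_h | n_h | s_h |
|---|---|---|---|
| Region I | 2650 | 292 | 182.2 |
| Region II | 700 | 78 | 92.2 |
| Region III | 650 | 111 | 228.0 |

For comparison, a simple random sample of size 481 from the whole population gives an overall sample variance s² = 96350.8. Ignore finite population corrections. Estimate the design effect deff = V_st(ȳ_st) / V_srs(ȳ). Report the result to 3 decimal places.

deff ≈ 0.327

V̂(ȳ_st) = Σ W_h² s_h²/n_h, with W_h = N_h/N and N = 4000:
  stratum Region I: (2650/4000)²·182.2²/292 = 49.8983
  stratum Region II: (700/4000)²·92.2²/78 = 3.33767
  stratum Region III: (650/4000)²·228.0²/111 = 12.3667
V_st = 65.6026
V_srs = s²/n = 96350.8/481 = 200.314
deff = V_st / V_srs = 65.6026/200.314 = 0.3275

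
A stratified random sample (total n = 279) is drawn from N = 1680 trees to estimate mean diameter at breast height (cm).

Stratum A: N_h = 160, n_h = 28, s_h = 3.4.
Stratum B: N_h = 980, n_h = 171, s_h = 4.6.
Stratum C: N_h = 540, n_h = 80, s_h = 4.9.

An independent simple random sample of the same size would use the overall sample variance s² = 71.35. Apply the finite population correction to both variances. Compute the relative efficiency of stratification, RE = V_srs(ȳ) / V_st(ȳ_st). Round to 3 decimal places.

V̂(ȳ_st) = Σ W_h² (1 − n_h/N_h) s_h²/n_h, with W_h = N_h/N and N = 1680:
  stratum A: (160/1680)²·(1 − 28/160)·3.4²/28 = 0.00308941
  stratum B: (980/1680)²·(1 − 171/980)·4.6²/171 = 0.0347597
  stratum C: (540/1680)²·(1 − 80/540)·4.9²/80 = 0.0264141
V_st = 0.0642631
V_srs = (1 − 279/1680)·71.35/279 = 0.213265
Relative efficiency = V_srs / V_st = 0.213265/0.0642631 = 3.3186

RE ≈ 3.319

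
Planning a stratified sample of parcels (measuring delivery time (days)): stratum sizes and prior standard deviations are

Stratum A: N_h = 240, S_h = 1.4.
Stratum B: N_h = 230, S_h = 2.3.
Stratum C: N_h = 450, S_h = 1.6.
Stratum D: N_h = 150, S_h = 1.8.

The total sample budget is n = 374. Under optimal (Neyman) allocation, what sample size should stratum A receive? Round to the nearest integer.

Neyman allocation: n_h = n · N_h S_h / Σ N_i S_i, with n = 374.
  stratum A: N_h·S_h = 240·1.4 = 336.00
  stratum B: N_h·S_h = 230·2.3 = 529.00
  stratum C: N_h·S_h = 450·1.6 = 720.00
  stratum D: N_h·S_h = 150·1.8 = 270.00
Σ N_h S_h = 1855.00
n for stratum A = 374·336.00/1855.00 = 67.743 → 68

68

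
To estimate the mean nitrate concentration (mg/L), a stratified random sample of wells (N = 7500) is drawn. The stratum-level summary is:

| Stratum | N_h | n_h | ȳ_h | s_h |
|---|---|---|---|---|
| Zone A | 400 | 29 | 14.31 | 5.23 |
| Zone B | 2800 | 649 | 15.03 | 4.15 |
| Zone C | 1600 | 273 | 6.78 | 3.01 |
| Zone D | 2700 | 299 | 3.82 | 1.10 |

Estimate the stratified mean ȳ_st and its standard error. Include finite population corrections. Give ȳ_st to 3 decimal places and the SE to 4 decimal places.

ȳ_st = Σ W_h ȳ_h = (400·14.31 + 2800·15.03 + 1600·6.78 + 2700·3.82)/7500 = 9.19600
V̂(ȳ_st) = Σ W_h² (1 − n_h/N_h) s_h²/n_h, with W_h = N_h/N and N = 7500:
  stratum Zone A: (400/7500)²·(1 − 29/400)·5.23²/29 = 0.00248838
  stratum Zone B: (2800/7500)²·(1 − 649/2800)·4.15²/649 = 0.00284137
  stratum Zone C: (1600/7500)²·(1 − 273/1600)·3.01²/273 = 0.00125268
  stratum Zone D: (2700/7500)²·(1 − 299/2700)·1.10²/299 = 0.000466388
V̂(ȳ_st) = 0.00704881
SE(ȳ_st) = √0.00704881 = 0.0839572

ȳ_st ≈ 9.196, SE ≈ 0.0840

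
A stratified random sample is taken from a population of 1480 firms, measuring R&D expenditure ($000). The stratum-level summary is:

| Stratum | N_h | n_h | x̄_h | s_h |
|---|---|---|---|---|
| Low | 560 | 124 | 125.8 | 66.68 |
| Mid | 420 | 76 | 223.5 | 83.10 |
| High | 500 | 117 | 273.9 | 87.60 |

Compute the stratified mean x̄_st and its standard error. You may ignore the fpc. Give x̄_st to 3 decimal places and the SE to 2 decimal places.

x̄_st ≈ 203.559, SE ≈ 4.47

x̄_st = Σ W_h x̄_h = (560·125.8 + 420·223.5 + 500·273.9)/1480 = 203.55946
V̂(x̄_st) = Σ W_h² s_h²/n_h, with W_h = N_h/N and N = 1480:
  stratum Low: (560/1480)²·66.68²/124 = 5.1336
  stratum Mid: (420/1480)²·83.10²/76 = 7.31751
  stratum High: (500/1480)²·87.60²/117 = 7.48581
V̂(x̄_st) = 19.9369
SE(x̄_st) = √19.9369 = 4.46508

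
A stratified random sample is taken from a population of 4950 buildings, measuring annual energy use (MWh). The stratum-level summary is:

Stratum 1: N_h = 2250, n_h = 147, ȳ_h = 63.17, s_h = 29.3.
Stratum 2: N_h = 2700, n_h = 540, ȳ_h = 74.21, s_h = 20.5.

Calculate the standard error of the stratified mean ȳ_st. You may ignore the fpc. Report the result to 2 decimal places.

SE(ȳ_st) ≈ 1.20

V̂(ȳ_st) = Σ W_h² s_h²/n_h, with W_h = N_h/N and N = 4950:
  stratum 1: (2250/4950)²·29.3²/147 = 1.20663
  stratum 2: (2700/4950)²·20.5²/540 = 0.231543
V̂(ȳ_st) = 1.43817
SE(ȳ_st) = √1.43817 = 1.19924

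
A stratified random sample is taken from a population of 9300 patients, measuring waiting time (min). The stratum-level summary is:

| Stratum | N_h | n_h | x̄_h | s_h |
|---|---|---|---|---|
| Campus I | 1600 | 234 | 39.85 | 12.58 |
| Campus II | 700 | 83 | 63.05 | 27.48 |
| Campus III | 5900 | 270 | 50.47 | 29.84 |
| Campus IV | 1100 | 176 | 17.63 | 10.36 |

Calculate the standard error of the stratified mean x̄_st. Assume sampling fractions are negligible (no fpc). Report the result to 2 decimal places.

V̂(x̄_st) = Σ W_h² s_h²/n_h, with W_h = N_h/N and N = 9300:
  stratum Campus I: (1600/9300)²·12.58²/234 = 0.0200179
  stratum Campus II: (700/9300)²·27.48²/83 = 0.0515449
  stratum Campus III: (5900/9300)²·29.84²/270 = 1.32731
  stratum Campus IV: (1100/9300)²·10.36²/176 = 0.00853152
V̂(x̄_st) = 1.4074
SE(x̄_st) = √1.4074 = 1.18634

SE(x̄_st) ≈ 1.19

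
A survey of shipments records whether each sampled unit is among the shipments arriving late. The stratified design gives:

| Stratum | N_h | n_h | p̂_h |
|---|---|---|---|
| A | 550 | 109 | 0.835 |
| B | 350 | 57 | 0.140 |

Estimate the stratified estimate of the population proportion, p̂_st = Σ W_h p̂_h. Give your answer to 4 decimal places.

p̂_st ≈ 0.5647

N = 900; stratum weights W_h = N_h/N.
p̂_st = Σ W_h p̂_h = (550·0.835 + 350·0.140)/900 = 0.56472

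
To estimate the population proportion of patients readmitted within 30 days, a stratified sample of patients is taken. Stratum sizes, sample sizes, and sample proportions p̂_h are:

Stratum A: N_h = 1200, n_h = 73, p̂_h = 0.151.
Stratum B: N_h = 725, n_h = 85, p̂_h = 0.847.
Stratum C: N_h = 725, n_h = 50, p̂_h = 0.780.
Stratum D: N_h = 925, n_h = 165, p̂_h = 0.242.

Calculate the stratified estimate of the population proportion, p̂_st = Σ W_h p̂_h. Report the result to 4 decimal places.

p̂_st ≈ 0.4433

N = 3575; stratum weights W_h = N_h/N.
p̂_st = Σ W_h p̂_h = (1200·0.151 + 725·0.847 + 725·0.780 + 925·0.242)/3575 = 0.44325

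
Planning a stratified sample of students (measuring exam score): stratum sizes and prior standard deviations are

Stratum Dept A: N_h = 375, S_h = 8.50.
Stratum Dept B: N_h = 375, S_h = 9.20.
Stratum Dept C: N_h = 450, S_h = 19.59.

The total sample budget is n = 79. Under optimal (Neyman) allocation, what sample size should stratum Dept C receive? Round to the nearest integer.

Neyman allocation: n_h = n · N_h S_h / Σ N_i S_i, with n = 79.
  stratum Dept A: N_h·S_h = 375·8.50 = 3187.50
  stratum Dept B: N_h·S_h = 375·9.20 = 3450.00
  stratum Dept C: N_h·S_h = 450·19.59 = 8815.50
Σ N_h S_h = 15453.00
n for stratum Dept C = 79·8815.50/15453.00 = 45.067 → 45

45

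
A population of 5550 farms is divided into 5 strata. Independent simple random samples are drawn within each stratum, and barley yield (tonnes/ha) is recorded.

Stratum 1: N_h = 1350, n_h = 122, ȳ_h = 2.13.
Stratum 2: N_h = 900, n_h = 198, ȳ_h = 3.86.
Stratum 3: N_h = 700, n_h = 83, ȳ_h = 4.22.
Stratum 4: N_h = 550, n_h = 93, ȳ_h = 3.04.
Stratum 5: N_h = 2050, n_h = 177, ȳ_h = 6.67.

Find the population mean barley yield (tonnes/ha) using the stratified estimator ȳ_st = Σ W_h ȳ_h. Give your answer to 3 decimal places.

ȳ_st ≈ 4.441

N = Σ N_h = 5550. Stratum weights W_h = N_h/N.
ȳ_st = (1350·2.13 + 900·3.86 + 700·4.22 + 550·3.04 + 2050·6.67) / 5550 = 4.44126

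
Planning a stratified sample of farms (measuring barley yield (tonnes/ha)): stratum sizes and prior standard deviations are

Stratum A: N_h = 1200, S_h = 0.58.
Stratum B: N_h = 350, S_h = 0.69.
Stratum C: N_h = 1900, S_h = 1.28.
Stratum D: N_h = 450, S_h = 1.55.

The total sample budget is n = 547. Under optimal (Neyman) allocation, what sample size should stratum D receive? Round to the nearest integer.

94

Neyman allocation: n_h = n · N_h S_h / Σ N_i S_i, with n = 547.
  stratum A: N_h·S_h = 1200·0.58 = 696.00
  stratum B: N_h·S_h = 350·0.69 = 241.50
  stratum C: N_h·S_h = 1900·1.28 = 2432.00
  stratum D: N_h·S_h = 450·1.55 = 697.50
Σ N_h S_h = 4067.00
n for stratum D = 547·697.50/4067.00 = 93.812 → 94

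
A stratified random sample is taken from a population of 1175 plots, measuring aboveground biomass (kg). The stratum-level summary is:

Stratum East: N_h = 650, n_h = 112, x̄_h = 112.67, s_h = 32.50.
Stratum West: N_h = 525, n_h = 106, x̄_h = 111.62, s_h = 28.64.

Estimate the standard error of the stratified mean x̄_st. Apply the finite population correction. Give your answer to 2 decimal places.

V̂(x̄_st) = Σ W_h² (1 − n_h/N_h) s_h²/n_h, with W_h = N_h/N and N = 1175:
  stratum East: (650/1175)²·(1 − 112/650)·32.50²/112 = 2.38874
  stratum West: (525/1175)²·(1 − 106/525)·28.64²/106 = 1.23293
V̂(x̄_st) = 3.62167
SE(x̄_st) = √3.62167 = 1.90307

SE(x̄_st) ≈ 1.90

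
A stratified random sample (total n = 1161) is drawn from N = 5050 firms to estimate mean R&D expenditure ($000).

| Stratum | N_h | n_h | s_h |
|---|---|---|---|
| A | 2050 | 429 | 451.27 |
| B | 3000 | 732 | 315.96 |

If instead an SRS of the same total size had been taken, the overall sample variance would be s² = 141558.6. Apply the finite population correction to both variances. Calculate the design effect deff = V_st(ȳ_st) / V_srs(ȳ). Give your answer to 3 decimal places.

deff ≈ 1.046

V̂(ȳ_st) = Σ W_h² (1 − n_h/N_h) s_h²/n_h, with W_h = N_h/N and N = 5050:
  stratum A: (2050/5050)²·(1 − 429/2050)·451.27²/429 = 61.8543
  stratum B: (3000/5050)²·(1 − 732/3000)·315.96²/732 = 36.386
V_st = 98.2403
V_srs = (1 − 1161/5050)·141558.6/1161 = 93.8968
deff = V_st / V_srs = 98.2403/93.8968 = 1.0463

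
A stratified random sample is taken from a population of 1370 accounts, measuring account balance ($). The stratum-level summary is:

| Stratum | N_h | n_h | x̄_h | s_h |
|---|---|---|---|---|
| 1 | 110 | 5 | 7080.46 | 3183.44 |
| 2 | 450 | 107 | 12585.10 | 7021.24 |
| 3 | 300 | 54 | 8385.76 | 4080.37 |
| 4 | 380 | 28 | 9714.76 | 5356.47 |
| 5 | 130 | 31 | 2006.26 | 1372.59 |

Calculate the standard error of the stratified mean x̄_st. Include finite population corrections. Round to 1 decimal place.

V̂(x̄_st) = Σ W_h² (1 − n_h/N_h) s_h²/n_h, with W_h = N_h/N and N = 1370:
  stratum 1: (110/1370)²·(1 − 5/110)·3183.44²/5 = 12472.8
  stratum 2: (450/1370)²·(1 − 107/450)·7021.24²/107 = 37888.7
  stratum 3: (300/1370)²·(1 − 54/300)·4080.37²/54 = 12123.3
  stratum 4: (380/1370)²·(1 − 28/380)·5356.47²/28 = 73027.2
  stratum 5: (130/1370)²·(1 − 31/130)·1372.59²/31 = 416.733
V̂(x̄_st) = 135929
SE(x̄_st) = √135929 = 368.685

SE(x̄_st) ≈ 368.7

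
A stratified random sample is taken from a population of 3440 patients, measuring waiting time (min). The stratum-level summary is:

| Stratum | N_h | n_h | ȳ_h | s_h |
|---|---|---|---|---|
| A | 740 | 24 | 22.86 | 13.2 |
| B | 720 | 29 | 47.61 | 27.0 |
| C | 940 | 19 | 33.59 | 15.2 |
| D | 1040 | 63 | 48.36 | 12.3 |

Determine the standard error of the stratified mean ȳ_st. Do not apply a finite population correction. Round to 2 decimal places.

SE(ȳ_st) ≈ 1.60

V̂(ȳ_st) = Σ W_h² s_h²/n_h, with W_h = N_h/N and N = 3440:
  stratum A: (740/3440)²·13.2²/24 = 0.335957
  stratum B: (720/3440)²·27.0²/29 = 1.10123
  stratum C: (940/3440)²·15.2²/19 = 0.907972
  stratum D: (1040/3440)²·12.3²/63 = 0.219492
V̂(ȳ_st) = 2.56465
SE(ȳ_st) = √2.56465 = 1.60145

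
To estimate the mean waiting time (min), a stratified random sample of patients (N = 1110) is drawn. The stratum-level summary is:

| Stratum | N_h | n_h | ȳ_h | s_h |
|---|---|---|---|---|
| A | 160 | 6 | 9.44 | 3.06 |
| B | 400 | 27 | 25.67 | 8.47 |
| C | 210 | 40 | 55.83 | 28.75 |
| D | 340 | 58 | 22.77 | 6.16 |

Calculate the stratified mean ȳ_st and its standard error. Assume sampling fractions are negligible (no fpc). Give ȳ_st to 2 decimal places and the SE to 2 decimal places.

ȳ_st ≈ 28.15, SE ≈ 1.09

ȳ_st = Σ W_h ȳ_h = (160·9.44 + 400·25.67 + 210·55.83 + 340·22.77)/1110 = 28.14820
V̂(ȳ_st) = Σ W_h² s_h²/n_h, with W_h = N_h/N and N = 1110:
  stratum A: (160/1110)²·3.06²/6 = 0.0324254
  stratum B: (400/1110)²·8.47²/27 = 0.345046
  stratum C: (210/1110)²·28.75²/40 = 0.739619
  stratum D: (340/1110)²·6.16²/58 = 0.0613826
V̂(ȳ_st) = 1.17847
SE(ȳ_st) = √1.17847 = 1.08558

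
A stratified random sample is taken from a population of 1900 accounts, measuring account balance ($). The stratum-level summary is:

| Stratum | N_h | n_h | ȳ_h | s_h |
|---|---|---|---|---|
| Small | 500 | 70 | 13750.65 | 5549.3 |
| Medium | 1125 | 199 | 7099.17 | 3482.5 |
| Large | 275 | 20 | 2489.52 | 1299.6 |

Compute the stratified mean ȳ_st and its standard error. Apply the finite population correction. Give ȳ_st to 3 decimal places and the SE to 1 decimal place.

ȳ_st ≈ 8182.373, SE ≈ 213.1

ȳ_st = Σ W_h ȳ_h = (500·13750.65 + 1125·7099.17 + 275·2489.52)/1900 = 8182.37329
V̂(ȳ_st) = Σ W_h² (1 − n_h/N_h) s_h²/n_h, with W_h = N_h/N and N = 1900:
  stratum Small: (500/1900)²·(1 − 70/500)·5549.3²/70 = 26200.5
  stratum Medium: (1125/1900)²·(1 − 199/1125)·3482.5²/199 = 17586.7
  stratum Large: (275/1900)²·(1 − 20/275)·1299.6²/20 = 1640.42
V̂(ȳ_st) = 45427.7
SE(ȳ_st) = √45427.7 = 213.138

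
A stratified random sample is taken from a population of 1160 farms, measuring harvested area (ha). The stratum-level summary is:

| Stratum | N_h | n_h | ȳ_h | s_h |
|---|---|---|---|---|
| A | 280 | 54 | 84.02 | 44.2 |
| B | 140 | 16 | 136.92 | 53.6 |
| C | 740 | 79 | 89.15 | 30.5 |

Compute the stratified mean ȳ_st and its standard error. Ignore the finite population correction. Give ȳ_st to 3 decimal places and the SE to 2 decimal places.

ȳ_st ≈ 93.677, SE ≈ 3.08

ȳ_st = Σ W_h ȳ_h = (280·84.02 + 140·136.92 + 740·89.15)/1160 = 93.67707
V̂(ȳ_st) = Σ W_h² s_h²/n_h, with W_h = N_h/N and N = 1160:
  stratum A: (280/1160)²·44.2²/54 = 2.1079
  stratum B: (140/1160)²·53.6²/16 = 2.61547
  stratum C: (740/1160)²·30.5²/79 = 4.79204
V̂(ȳ_st) = 9.51541
SE(ȳ_st) = √9.51541 = 3.08471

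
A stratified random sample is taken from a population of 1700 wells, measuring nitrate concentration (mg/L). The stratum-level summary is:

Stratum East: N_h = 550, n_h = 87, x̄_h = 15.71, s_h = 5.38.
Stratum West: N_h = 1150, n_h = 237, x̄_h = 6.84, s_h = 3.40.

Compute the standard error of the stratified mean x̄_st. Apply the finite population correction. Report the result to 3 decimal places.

V̂(x̄_st) = Σ W_h² (1 − n_h/N_h) s_h²/n_h, with W_h = N_h/N and N = 1700:
  stratum East: (550/1700)²·(1 − 87/550)·5.38²/87 = 0.0293151
  stratum West: (1150/1700)²·(1 − 237/1150)·3.40²/237 = 0.0177207
V̂(x̄_st) = 0.0470358
SE(x̄_st) = √0.0470358 = 0.216877

SE(x̄_st) ≈ 0.217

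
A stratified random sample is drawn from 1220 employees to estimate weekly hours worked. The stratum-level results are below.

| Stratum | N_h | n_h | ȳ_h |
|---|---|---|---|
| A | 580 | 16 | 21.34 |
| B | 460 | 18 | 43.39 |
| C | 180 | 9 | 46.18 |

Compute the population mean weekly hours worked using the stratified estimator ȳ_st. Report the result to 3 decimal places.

N = Σ N_h = 1220. Stratum weights W_h = N_h/N.
ȳ_st = (580·21.34 + 460·43.39 + 180·46.18) / 1220 = 33.31885

ȳ_st ≈ 33.319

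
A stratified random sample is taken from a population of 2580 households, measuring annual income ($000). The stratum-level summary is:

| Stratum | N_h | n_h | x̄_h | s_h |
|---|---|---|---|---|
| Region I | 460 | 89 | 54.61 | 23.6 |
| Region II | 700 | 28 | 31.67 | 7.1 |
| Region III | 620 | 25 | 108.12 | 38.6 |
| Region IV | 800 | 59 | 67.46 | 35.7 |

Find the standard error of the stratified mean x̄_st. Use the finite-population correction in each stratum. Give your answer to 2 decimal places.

SE(x̄_st) ≈ 2.35

V̂(x̄_st) = Σ W_h² (1 − n_h/N_h) s_h²/n_h, with W_h = N_h/N and N = 2580:
  stratum Region I: (460/2580)²·(1 − 89/460)·23.6²/89 = 0.160445
  stratum Region II: (700/2580)²·(1 − 28/700)·7.1²/28 = 0.127229
  stratum Region III: (620/2580)²·(1 − 25/620)·38.6²/25 = 3.30296
  stratum Region IV: (800/2580)²·(1 − 59/800)·35.7²/59 = 1.92377
V̂(x̄_st) = 5.51441
SE(x̄_st) = √5.51441 = 2.34828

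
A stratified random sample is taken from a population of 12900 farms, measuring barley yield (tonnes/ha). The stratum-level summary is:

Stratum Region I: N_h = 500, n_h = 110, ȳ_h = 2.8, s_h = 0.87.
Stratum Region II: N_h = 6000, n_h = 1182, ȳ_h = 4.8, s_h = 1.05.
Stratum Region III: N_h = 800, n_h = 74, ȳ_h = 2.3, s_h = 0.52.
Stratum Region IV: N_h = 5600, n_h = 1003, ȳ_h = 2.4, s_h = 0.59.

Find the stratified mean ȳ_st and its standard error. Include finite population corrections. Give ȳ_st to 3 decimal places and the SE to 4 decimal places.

ȳ_st = Σ W_h ȳ_h = (500·2.8 + 6000·4.8 + 800·2.3 + 5600·2.4)/12900 = 3.52558
V̂(ȳ_st) = Σ W_h² (1 − n_h/N_h) s_h²/n_h, with W_h = N_h/N and N = 12900:
  stratum Region I: (500/12900)²·(1 − 110/500)·0.87²/110 = 8.06308e-06
  stratum Region II: (6000/12900)²·(1 − 1182/6000)·1.05²/1182 = 0.000162032
  stratum Region III: (800/12900)²·(1 − 74/800)·0.52²/74 = 1.27533e-05
  stratum Region IV: (5600/12900)²·(1 − 1003/5600)·0.59²/1003 = 5.36891e-05
V̂(ȳ_st) = 0.000236537
SE(ȳ_st) = √0.000236537 = 0.0153798

ȳ_st ≈ 3.526, SE ≈ 0.0154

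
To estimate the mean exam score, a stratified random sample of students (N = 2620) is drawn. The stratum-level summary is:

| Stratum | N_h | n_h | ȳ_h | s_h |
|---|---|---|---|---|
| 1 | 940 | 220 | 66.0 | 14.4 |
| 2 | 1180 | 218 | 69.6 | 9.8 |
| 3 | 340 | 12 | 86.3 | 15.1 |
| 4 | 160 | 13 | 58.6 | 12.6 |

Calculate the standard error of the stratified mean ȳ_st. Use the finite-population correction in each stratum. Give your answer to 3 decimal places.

SE(ȳ_st) ≈ 0.719

V̂(ȳ_st) = Σ W_h² (1 − n_h/N_h) s_h²/n_h, with W_h = N_h/N and N = 2620:
  stratum 1: (940/2620)²·(1 − 220/940)·14.4²/220 = 0.0929309
  stratum 2: (1180/2620)²·(1 − 218/1180)·9.8²/218 = 0.0728535
  stratum 3: (340/2620)²·(1 − 12/340)·15.1²/12 = 0.30869
  stratum 4: (160/2620)²·(1 − 13/160)·12.6²/13 = 0.0418439
V̂(ȳ_st) = 0.516318
SE(ȳ_st) = √0.516318 = 0.718553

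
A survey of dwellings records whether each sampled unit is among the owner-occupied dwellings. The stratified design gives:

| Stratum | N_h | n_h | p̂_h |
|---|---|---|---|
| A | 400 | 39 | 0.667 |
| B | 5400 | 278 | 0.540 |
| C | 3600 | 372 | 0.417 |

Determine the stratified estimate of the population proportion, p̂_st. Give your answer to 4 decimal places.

p̂_st ≈ 0.4983

N = 9400; stratum weights W_h = N_h/N.
p̂_st = Σ W_h p̂_h = (400·0.667 + 5400·0.540 + 3600·0.417)/9400 = 0.49830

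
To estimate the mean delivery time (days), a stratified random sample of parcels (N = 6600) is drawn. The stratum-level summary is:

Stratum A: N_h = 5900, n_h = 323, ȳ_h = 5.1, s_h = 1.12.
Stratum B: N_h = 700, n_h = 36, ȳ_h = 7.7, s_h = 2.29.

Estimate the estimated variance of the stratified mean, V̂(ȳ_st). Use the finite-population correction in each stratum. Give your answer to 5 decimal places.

V̂(ȳ_st) = Σ W_h² (1 − n_h/N_h) s_h²/n_h, with W_h = N_h/N and N = 6600:
  stratum A: (5900/6600)²·(1 − 323/5900)·1.12²/323 = 0.00293358
  stratum B: (700/6600)²·(1 − 36/700)·2.29²/36 = 0.00155434
V̂(ȳ_st) = 0.00448792

V̂(ȳ_st) ≈ 0.00449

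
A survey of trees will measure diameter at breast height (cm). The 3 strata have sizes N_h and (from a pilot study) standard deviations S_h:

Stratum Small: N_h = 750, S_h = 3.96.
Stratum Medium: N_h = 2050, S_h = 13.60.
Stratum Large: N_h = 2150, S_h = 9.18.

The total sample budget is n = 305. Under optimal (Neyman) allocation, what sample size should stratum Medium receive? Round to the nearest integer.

168

Neyman allocation: n_h = n · N_h S_h / Σ N_i S_i, with n = 305.
  stratum Small: N_h·S_h = 750·3.96 = 2970.00
  stratum Medium: N_h·S_h = 2050·13.60 = 27880.00
  stratum Large: N_h·S_h = 2150·9.18 = 19737.00
Σ N_h S_h = 50587.00
n for stratum Medium = 305·27880.00/50587.00 = 168.095 → 168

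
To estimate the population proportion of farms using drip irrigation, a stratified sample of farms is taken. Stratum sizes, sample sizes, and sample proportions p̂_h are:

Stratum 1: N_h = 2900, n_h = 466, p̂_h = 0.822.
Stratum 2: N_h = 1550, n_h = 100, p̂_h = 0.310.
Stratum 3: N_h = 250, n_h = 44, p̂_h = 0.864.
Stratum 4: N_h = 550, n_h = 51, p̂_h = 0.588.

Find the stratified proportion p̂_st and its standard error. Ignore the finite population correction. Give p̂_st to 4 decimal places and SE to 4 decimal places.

N = 5250; stratum weights W_h = N_h/N.
p̂_st = Σ W_h p̂_h = (2900·0.822 + 1550·0.310 + 250·0.864 + 550·0.588)/5250 = 0.64832
V̂(p̂_st) = Σ W_h² p̂_h(1−p̂_h)/(n_h−1):
  stratum 1: (2900/5250)²·0.822·0.178/465 = 9.601e-05
  stratum 2: (1550/5250)²·0.310·0.690/99 = 0.00018833
  stratum 3: (250/5250)²·0.864·0.136/43 = 6.19649e-06
  stratum 4: (550/5250)²·0.588·0.412/50 = 5.31755e-05
V̂(p̂_st) = 0.000343712; SE = √V̂ = 0.0185395

p̂_st ≈ 0.6483, SE ≈ 0.0185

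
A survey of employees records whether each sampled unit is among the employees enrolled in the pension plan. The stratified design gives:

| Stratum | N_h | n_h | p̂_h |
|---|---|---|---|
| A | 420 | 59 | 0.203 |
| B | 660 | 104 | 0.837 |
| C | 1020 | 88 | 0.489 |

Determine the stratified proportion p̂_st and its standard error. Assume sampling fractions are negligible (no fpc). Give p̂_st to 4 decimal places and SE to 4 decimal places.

N = 2100; stratum weights W_h = N_h/N.
p̂_st = Σ W_h p̂_h = (420·0.203 + 660·0.837 + 1020·0.489)/2100 = 0.54117
V̂(p̂_st) = Σ W_h² p̂_h(1−p̂_h)/(n_h−1):
  stratum A: (420/2100)²·0.203·0.797/58 = 0.00011158
  stratum B: (660/2100)²·0.837·0.163/103 = 0.000130835
  stratum C: (1020/2100)²·0.489·0.511/87 = 0.000677598
V̂(p̂_st) = 0.000920014; SE = √V̂ = 0.0303317

p̂_st ≈ 0.5412, SE ≈ 0.0303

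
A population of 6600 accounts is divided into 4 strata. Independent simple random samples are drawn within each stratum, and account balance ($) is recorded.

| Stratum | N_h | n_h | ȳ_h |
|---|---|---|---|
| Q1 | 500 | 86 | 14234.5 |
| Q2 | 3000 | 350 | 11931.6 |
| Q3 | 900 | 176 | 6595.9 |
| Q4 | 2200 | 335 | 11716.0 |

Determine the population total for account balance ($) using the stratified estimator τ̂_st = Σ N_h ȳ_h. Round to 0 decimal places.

τ̂_st = Σ N_h ȳ_h = 500·14234.5 + 3000·11931.6 + 900·6595.9 + 2200·11716.0 = 74623560

τ̂_st ≈ 74623560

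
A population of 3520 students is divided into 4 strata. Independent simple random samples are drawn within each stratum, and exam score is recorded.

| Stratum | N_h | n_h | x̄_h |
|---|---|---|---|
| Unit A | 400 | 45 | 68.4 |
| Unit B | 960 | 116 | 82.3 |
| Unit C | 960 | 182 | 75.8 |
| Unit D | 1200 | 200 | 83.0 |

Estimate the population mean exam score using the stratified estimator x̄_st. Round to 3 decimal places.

x̄_st ≈ 79.186

N = Σ N_h = 3520. Stratum weights W_h = N_h/N.
x̄_st = (400·68.4 + 960·82.3 + 960·75.8 + 1200·83.0) / 3520 = 79.18636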